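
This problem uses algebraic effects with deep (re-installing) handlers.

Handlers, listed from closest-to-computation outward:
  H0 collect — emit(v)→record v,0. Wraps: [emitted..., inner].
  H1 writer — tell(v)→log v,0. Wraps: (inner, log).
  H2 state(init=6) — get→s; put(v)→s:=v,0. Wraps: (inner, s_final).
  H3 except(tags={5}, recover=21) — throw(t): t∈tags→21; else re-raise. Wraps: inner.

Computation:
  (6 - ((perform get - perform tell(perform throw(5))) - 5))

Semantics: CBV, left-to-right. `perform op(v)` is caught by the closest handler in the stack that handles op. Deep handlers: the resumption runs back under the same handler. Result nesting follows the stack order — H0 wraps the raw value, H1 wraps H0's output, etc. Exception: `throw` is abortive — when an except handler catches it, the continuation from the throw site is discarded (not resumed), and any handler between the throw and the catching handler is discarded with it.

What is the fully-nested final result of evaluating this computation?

Answer: 21

Step-by-step:
get @ H2 ⇒ 6
throw(5) @ H3 caught ⇒ 21
= 21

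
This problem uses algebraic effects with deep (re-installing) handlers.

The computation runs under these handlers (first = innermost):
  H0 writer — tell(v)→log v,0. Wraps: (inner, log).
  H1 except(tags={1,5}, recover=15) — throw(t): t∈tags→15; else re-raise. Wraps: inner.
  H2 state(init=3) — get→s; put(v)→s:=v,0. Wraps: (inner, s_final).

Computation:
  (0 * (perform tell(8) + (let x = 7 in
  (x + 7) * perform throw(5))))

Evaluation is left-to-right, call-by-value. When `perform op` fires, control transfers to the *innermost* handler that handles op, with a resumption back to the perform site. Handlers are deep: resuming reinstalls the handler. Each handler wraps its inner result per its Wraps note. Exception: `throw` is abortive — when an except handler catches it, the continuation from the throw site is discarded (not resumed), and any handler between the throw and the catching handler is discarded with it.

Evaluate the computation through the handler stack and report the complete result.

Answer: (15, 3)

Step-by-step:
tell(8) @ H0 ⇒ log+=8
throw(5) @ H1 caught ⇒ 15
H2 returns (15, 3)
= (15, 3)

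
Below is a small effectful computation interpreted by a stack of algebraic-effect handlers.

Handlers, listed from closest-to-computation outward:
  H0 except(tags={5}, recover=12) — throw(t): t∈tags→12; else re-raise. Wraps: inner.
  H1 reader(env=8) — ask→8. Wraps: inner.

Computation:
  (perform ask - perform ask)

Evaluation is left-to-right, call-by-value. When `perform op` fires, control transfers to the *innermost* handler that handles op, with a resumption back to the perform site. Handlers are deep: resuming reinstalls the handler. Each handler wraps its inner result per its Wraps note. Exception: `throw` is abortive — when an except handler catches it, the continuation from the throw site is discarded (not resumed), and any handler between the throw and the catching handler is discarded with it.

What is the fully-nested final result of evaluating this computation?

Answer: 0

Evaluation trace:
ask @ H1 ⇒ 8
ask @ H1 ⇒ 8
H0 returns 0
H1 returns 0
= 0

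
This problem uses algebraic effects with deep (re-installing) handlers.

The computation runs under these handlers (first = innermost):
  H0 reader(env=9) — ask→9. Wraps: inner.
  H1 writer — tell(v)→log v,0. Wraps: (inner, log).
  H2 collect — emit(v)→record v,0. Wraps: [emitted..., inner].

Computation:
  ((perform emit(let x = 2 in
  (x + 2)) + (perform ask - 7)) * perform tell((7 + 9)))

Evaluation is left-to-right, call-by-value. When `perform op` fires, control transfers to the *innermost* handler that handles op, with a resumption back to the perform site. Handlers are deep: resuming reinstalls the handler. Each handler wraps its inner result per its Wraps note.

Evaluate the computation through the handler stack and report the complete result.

Answer: [4, (0, (16))]

Evaluation trace:
emit(4) @ H2 ⇒ out+=4
ask @ H0 ⇒ 9
tell(16) @ H1 ⇒ log+=16
H0 returns 0
H1 returns (0, (16))
H2 returns [4, (0, (16))]
= [4, (0, (16))]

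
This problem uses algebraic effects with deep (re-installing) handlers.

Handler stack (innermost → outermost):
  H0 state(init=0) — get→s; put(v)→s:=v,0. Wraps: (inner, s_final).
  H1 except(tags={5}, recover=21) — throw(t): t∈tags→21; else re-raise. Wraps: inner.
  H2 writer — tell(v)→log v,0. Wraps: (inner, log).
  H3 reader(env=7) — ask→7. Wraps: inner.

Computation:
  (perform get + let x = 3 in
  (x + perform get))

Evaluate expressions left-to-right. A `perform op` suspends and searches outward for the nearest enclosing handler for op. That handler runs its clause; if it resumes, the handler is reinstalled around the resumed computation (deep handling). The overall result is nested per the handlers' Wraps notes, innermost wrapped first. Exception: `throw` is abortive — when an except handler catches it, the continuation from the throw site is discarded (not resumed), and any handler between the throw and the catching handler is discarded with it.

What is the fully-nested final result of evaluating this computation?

Evaluation trace:
get @ H0 ⇒ 0
get @ H0 ⇒ 0
H0 returns (3, 0)
H1 returns (3, 0)
H2 returns ((3, 0), ())
H3 returns ((3, 0), ())
= ((3, 0), ())

Answer: ((3, 0), ())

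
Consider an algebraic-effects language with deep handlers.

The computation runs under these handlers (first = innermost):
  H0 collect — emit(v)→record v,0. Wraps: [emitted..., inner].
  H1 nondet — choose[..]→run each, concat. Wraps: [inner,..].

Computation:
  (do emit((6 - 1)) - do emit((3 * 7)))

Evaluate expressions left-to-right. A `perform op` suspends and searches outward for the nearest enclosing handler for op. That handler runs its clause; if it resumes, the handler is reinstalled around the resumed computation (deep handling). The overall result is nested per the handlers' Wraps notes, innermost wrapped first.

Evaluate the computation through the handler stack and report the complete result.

Evaluation trace:
emit(5) @ H0 ⇒ out+=5
emit(21) @ H0 ⇒ out+=21
H0 returns [5, 21, 0]
H1 returns [[5, 21, 0]]
= [[5, 21, 0]]

Answer: [[5, 21, 0]]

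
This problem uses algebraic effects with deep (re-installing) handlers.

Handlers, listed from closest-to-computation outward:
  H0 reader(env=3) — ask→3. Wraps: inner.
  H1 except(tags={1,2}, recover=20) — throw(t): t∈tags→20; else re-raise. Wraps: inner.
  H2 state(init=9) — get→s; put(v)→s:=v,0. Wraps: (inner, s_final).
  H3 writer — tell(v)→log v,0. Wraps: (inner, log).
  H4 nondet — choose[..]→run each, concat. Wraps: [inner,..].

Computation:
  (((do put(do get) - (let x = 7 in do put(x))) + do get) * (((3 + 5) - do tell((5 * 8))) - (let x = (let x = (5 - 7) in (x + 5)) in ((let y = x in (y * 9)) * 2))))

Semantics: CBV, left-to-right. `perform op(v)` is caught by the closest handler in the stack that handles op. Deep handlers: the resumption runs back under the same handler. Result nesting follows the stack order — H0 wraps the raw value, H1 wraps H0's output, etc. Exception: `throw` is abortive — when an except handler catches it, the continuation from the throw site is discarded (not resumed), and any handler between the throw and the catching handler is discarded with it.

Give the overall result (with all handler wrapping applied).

Working:
get @ H2 ⇒ 9
put(9) @ H2 ⇒ s:=9
put(7) @ H2 ⇒ s:=7
get @ H2 ⇒ 7
tell(40) @ H3 ⇒ log+=40
H0 returns -322
H1 returns -322
H2 returns (-322, 7)
H3 returns ((-322, 7), (40))
H4 returns [((-322, 7), (40))]
= [((-322, 7), (40))]

Answer: [((-322, 7), (40))]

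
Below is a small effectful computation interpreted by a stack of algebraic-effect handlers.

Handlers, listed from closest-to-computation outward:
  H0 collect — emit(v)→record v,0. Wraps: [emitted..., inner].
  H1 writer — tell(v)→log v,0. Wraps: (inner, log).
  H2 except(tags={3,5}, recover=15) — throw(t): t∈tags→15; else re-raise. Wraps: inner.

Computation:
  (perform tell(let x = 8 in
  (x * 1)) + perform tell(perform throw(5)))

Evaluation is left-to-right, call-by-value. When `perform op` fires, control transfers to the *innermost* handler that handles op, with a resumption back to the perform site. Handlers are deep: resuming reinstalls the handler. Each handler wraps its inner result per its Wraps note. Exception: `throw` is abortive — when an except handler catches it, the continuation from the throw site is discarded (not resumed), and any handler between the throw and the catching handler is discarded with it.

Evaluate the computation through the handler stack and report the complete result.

Answer: 15

Evaluation trace:
tell(8) @ H1 ⇒ log+=8
throw(5) @ H2 caught ⇒ 15
= 15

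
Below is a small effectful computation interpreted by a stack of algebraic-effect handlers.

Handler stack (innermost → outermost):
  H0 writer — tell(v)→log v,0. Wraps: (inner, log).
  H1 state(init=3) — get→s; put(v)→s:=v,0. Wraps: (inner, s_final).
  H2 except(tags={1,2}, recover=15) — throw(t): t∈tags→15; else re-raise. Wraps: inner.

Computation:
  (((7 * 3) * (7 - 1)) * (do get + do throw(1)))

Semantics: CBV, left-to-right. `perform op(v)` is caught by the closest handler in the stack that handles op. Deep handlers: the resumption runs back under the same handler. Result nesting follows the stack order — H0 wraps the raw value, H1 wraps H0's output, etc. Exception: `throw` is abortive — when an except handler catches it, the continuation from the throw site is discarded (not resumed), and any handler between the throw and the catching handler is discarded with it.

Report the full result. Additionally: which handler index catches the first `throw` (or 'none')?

Answer: 15 ; first throw caught by: H2

Evaluation trace:
get @ H1 ⇒ 3
throw(1) @ H2 caught ⇒ 15
= 15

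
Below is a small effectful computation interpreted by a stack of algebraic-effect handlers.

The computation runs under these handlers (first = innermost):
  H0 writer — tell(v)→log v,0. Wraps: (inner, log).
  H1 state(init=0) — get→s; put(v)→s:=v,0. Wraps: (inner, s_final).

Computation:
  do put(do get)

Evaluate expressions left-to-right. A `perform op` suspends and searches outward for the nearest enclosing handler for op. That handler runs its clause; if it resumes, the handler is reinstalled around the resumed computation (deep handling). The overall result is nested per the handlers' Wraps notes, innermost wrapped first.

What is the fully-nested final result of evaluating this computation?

Answer: ((0, ()), 0)

Working:
get @ H1 ⇒ 0
put(0) @ H1 ⇒ s:=0
H0 returns (0, ())
H1 returns ((0, ()), 0)
= ((0, ()), 0)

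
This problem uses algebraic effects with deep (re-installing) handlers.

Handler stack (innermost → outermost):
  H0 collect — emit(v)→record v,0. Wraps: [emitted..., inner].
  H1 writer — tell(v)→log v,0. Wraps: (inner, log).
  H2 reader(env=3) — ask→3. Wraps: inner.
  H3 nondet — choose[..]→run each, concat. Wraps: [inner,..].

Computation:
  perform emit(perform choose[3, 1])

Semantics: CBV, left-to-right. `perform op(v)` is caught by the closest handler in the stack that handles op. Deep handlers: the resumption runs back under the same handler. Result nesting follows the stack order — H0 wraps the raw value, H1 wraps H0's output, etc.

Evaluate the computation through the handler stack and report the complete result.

Evaluation trace:
choose[3, 1] @ H3
  branch[0] choose=3:
    emit(3) @ H0 ⇒ out+=3
    H0 returns [3, 0]
    H1 returns ([3, 0], ())
    H2 returns ([3, 0], ())
    H3 returns [([3, 0], ())]
  branch[1] choose=1:
    emit(1) @ H0 ⇒ out+=1
    H0 returns [1, 0]
    H1 returns ([1, 0], ())
    H2 returns ([1, 0], ())
    H3 returns [([1, 0], ())]
= [([3, 0], ()), ([1, 0], ())]

Answer: [([3, 0], ()), ([1, 0], ())]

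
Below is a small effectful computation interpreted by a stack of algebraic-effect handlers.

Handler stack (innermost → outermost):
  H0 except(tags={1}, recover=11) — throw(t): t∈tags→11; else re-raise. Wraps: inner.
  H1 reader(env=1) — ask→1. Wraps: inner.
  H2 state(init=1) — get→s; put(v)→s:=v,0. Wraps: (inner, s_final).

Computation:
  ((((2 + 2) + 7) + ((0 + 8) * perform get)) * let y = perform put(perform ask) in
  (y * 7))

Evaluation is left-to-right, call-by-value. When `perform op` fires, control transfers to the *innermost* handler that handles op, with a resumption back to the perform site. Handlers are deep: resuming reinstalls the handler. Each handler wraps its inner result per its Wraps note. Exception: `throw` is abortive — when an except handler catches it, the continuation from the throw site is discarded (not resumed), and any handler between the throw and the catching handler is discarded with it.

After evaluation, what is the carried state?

Answer: 1

Step-by-step:
get @ H2 ⇒ 1
ask @ H1 ⇒ 1
put(1) @ H2 ⇒ s:=1
H0 returns 0
H1 returns 0
H2 returns (0, 1)
= (0, 1)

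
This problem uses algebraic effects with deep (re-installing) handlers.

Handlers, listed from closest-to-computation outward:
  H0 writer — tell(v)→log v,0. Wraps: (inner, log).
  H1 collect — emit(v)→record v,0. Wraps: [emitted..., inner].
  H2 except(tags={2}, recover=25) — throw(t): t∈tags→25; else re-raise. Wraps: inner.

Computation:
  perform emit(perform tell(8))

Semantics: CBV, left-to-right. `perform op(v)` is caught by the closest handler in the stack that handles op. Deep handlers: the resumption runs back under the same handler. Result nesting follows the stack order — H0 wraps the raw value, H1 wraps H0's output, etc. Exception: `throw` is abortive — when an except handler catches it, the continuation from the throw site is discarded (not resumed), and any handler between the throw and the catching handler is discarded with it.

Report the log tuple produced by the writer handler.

Evaluation trace:
tell(8) @ H0 ⇒ log+=8
emit(0) @ H1 ⇒ out+=0
H0 returns (0, (8))
H1 returns [0, (0, (8))]
H2 returns [0, (0, (8))]
= [0, (0, (8))]

Answer: (8)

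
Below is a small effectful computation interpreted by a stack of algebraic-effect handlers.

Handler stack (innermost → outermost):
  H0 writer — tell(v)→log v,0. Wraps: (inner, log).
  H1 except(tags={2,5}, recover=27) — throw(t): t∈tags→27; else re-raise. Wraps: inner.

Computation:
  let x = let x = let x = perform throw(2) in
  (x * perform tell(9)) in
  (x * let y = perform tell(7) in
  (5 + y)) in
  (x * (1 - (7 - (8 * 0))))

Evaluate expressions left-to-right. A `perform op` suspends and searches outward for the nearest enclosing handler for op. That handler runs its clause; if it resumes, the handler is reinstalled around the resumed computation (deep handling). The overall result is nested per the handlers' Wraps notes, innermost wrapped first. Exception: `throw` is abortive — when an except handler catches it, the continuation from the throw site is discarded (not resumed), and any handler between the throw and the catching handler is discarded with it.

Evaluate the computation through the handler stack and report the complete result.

Answer: 27

Step-by-step:
throw(2) @ H1 caught ⇒ 27
= 27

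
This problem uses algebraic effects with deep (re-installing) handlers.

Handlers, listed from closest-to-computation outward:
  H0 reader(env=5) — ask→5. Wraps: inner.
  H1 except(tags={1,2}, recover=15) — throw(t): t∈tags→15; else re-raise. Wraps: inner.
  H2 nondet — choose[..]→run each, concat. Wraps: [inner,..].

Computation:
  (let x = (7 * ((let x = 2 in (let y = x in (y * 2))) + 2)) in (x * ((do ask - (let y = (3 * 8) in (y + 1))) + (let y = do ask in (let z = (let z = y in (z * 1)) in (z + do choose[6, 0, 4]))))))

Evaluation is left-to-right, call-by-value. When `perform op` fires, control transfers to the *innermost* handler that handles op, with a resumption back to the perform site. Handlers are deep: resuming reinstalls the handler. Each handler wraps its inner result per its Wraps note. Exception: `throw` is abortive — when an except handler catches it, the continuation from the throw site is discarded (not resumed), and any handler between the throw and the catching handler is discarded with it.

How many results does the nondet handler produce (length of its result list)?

Answer: 3

Step-by-step:
ask @ H0 ⇒ 5
ask @ H0 ⇒ 5
choose[6, 0, 4] @ H2
  branch[0] choose=6:
    H0 returns -378
    H1 returns -378
    H2 returns [-378]
  branch[1] choose=0:
    H0 returns -630
    H1 returns -630
    H2 returns [-630]
  branch[2] choose=4:
    H0 returns -462
    H1 returns -462
    H2 returns [-462]
= [-378, -630, -462]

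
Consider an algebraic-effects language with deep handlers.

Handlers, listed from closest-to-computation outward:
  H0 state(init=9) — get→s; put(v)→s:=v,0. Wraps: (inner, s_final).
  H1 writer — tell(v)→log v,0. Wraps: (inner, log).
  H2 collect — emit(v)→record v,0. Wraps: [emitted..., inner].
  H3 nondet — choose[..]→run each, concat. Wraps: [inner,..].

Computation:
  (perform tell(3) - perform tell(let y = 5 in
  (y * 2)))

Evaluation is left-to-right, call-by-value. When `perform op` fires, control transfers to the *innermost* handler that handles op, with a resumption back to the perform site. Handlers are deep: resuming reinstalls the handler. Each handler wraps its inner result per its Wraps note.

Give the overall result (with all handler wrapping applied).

Working:
tell(3) @ H1 ⇒ log+=3
tell(10) @ H1 ⇒ log+=10
H0 returns (0, 9)
H1 returns ((0, 9), (3, 10))
H2 returns [((0, 9), (3, 10))]
H3 returns [[((0, 9), (3, 10))]]
= [[((0, 9), (3, 10))]]

Answer: [[((0, 9), (3, 10))]]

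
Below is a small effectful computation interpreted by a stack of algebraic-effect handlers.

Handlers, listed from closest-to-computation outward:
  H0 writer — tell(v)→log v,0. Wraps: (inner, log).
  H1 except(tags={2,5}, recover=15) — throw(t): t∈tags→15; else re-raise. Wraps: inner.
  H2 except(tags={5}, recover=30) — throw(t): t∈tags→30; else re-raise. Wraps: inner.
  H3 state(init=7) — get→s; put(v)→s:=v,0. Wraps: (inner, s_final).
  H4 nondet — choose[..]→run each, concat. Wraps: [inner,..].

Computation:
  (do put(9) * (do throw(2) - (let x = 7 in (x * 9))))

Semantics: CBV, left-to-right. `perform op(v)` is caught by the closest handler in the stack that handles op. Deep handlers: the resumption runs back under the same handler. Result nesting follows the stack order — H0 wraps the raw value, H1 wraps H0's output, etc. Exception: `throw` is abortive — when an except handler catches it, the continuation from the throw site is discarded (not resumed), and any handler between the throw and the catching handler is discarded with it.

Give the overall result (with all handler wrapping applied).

Working:
put(9) @ H3 ⇒ s:=9
throw(2) @ H1 caught ⇒ 15
H2 returns 15
H3 returns (15, 9)
H4 returns [(15, 9)]
= [(15, 9)]

Answer: [(15, 9)]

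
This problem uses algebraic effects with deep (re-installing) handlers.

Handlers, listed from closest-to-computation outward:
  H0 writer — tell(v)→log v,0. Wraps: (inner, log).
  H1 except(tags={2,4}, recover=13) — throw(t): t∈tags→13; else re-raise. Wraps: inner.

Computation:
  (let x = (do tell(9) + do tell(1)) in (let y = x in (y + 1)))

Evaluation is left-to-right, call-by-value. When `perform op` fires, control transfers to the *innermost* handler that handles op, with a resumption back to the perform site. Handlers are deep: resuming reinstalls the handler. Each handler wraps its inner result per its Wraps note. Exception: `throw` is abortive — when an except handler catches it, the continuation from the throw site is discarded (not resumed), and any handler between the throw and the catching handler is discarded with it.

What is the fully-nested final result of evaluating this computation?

Evaluation trace:
tell(9) @ H0 ⇒ log+=9
tell(1) @ H0 ⇒ log+=1
H0 returns (1, (9, 1))
H1 returns (1, (9, 1))
= (1, (9, 1))

Answer: (1, (9, 1))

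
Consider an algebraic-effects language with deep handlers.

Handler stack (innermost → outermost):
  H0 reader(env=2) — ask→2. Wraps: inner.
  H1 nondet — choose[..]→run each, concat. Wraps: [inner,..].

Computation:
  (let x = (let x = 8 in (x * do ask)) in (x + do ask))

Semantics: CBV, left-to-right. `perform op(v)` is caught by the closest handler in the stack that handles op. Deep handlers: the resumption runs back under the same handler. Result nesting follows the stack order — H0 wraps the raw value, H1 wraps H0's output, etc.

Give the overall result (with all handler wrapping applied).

Answer: [18]

Working:
ask @ H0 ⇒ 2
ask @ H0 ⇒ 2
H0 returns 18
H1 returns [18]
= [18]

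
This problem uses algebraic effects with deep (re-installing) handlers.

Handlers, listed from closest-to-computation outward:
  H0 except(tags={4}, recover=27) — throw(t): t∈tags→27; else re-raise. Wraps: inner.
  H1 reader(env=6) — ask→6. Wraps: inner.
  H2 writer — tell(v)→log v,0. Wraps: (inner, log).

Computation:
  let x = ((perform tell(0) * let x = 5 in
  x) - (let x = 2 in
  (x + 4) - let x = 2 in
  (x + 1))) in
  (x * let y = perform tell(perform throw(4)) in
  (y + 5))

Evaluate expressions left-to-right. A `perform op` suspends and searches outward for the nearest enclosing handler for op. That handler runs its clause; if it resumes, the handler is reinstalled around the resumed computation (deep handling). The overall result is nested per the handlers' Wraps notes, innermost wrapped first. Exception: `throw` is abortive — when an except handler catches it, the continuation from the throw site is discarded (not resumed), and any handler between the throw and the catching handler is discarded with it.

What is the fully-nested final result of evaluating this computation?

Step-by-step:
tell(0) @ H2 ⇒ log+=0
throw(4) @ H0 caught ⇒ 27
H1 returns 27
H2 returns (27, (0))
= (27, (0))

Answer: (27, (0))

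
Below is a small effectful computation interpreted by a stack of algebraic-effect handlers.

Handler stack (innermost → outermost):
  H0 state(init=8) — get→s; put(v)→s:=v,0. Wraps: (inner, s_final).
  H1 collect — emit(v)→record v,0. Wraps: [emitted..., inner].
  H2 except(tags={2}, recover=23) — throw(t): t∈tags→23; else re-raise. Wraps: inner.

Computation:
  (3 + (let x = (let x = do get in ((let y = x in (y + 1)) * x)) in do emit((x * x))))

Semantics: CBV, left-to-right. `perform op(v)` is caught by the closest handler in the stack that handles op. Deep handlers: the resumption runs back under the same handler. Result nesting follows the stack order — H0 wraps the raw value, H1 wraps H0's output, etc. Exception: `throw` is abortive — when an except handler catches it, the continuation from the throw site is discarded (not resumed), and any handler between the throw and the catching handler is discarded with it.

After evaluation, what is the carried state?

Answer: 8

Working:
get @ H0 ⇒ 8
emit(5184) @ H1 ⇒ out+=5184
H0 returns (3, 8)
H1 returns [5184, (3, 8)]
H2 returns [5184, (3, 8)]
= [5184, (3, 8)]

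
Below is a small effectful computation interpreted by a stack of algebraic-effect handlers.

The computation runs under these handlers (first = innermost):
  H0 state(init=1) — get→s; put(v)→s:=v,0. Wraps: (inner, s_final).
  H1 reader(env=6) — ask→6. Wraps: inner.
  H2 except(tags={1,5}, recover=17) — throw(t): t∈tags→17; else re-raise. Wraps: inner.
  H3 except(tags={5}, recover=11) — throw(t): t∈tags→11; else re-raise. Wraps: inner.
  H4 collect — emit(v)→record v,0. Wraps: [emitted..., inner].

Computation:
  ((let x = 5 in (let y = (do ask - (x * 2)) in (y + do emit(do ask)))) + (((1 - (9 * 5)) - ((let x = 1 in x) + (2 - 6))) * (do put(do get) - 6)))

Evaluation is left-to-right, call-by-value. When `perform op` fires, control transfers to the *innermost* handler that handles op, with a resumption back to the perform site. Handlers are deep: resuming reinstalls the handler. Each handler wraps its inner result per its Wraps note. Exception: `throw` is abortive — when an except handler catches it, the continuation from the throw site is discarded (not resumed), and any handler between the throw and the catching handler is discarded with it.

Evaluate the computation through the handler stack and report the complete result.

Working:
ask @ H1 ⇒ 6
ask @ H1 ⇒ 6
emit(6) @ H4 ⇒ out+=6
get @ H0 ⇒ 1
put(1) @ H0 ⇒ s:=1
H0 returns (242, 1)
H1 returns (242, 1)
H2 returns (242, 1)
H3 returns (242, 1)
H4 returns [6, (242, 1)]
= [6, (242, 1)]

Answer: [6, (242, 1)]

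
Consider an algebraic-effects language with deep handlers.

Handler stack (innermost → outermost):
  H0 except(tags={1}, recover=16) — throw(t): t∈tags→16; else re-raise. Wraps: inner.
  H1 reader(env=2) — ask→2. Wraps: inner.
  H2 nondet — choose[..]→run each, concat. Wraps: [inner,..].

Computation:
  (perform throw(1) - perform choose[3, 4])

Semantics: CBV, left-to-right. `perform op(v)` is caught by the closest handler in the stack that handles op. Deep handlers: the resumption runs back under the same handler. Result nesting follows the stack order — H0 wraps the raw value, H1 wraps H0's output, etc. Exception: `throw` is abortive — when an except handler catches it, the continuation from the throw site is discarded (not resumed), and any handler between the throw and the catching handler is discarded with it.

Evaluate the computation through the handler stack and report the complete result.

Answer: [16]

Evaluation trace:
throw(1) @ H0 caught ⇒ 16
H1 returns 16
H2 returns [16]
= [16]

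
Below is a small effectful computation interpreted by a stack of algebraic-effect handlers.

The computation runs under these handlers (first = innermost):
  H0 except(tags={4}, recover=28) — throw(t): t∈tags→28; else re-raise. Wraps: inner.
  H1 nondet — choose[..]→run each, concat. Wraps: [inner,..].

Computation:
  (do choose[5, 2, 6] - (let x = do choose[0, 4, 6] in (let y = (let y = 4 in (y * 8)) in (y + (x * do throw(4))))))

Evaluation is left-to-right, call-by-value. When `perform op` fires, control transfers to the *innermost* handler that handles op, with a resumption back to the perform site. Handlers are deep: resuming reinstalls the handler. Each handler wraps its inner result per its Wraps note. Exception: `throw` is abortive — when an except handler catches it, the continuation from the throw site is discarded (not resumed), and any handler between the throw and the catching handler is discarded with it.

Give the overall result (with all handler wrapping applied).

Answer: [28, 28, 28, 28, 28, 28, 28, 28, 28]

Step-by-step:
choose[5, 2, 6] @ H1
  branch[0] choose=5:
    choose[0, 4, 6] @ H1
      branch[0] choose=0:
        throw(4) @ H0 caught ⇒ 28
        H1 returns [28]
      branch[1] choose=4:
        throw(4) @ H0 caught ⇒ 28
        H1 returns [28]
      branch[2] choose=6:
        throw(4) @ H0 caught ⇒ 28
        H1 returns [28]
  branch[1] choose=2:
    choose[0, 4, 6] @ H1
      branch[0] choose=0:
        throw(4) @ H0 caught ⇒ 28
        H1 returns [28]
      branch[1] choose=4:
        throw(4) @ H0 caught ⇒ 28
        H1 returns [28]
      branch[2] choose=6:
        throw(4) @ H0 caught ⇒ 28
        H1 returns [28]
  branch[2] choose=6:
    choose[0, 4, 6] @ H1
      branch[0] choose=0:
        throw(4) @ H0 caught ⇒ 28
        H1 returns [28]
      branch[1] choose=4:
        throw(4) @ H0 caught ⇒ 28
        H1 returns [28]
      branch[2] choose=6:
        throw(4) @ H0 caught ⇒ 28
        H1 returns [28]
= [28, 28, 28, 28, 28, 28, 28, 28, 28]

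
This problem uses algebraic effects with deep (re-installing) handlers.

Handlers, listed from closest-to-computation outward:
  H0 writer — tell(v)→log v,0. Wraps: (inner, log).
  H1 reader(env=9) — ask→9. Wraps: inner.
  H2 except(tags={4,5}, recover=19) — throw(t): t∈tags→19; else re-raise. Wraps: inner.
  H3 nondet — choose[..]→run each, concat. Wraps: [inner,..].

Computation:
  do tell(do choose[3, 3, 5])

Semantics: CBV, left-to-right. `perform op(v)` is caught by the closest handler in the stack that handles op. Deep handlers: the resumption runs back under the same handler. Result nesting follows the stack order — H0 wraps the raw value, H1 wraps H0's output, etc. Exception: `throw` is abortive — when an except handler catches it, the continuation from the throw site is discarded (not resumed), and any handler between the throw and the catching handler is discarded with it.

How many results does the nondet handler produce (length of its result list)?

Evaluation trace:
choose[3, 3, 5] @ H3
  branch[0] choose=3:
    tell(3) @ H0 ⇒ log+=3
    H0 returns (0, (3))
    H1 returns (0, (3))
    H2 returns (0, (3))
    H3 returns [(0, (3))]
  branch[1] choose=3:
    tell(3) @ H0 ⇒ log+=3
    H0 returns (0, (3))
    H1 returns (0, (3))
    H2 returns (0, (3))
    H3 returns [(0, (3))]
  branch[2] choose=5:
    tell(5) @ H0 ⇒ log+=5
    H0 returns (0, (5))
    H1 returns (0, (5))
    H2 returns (0, (5))
    H3 returns [(0, (5))]
= [(0, (3)), (0, (3)), (0, (5))]

Answer: 3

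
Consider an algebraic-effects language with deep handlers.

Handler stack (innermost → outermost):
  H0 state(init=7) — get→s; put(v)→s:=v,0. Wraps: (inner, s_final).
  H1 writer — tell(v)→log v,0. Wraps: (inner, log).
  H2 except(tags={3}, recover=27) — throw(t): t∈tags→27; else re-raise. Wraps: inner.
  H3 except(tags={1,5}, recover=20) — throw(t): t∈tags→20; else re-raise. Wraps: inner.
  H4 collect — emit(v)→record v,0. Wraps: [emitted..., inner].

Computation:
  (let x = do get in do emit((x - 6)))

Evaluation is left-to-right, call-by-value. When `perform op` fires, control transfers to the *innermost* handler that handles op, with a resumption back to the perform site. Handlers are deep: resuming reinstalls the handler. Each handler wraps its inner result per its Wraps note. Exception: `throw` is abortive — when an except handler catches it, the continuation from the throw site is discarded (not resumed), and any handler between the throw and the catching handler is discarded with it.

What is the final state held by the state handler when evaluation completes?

Answer: 7

Step-by-step:
get @ H0 ⇒ 7
emit(1) @ H4 ⇒ out+=1
H0 returns (0, 7)
H1 returns ((0, 7), ())
H2 returns ((0, 7), ())
H3 returns ((0, 7), ())
H4 returns [1, ((0, 7), ())]
= [1, ((0, 7), ())]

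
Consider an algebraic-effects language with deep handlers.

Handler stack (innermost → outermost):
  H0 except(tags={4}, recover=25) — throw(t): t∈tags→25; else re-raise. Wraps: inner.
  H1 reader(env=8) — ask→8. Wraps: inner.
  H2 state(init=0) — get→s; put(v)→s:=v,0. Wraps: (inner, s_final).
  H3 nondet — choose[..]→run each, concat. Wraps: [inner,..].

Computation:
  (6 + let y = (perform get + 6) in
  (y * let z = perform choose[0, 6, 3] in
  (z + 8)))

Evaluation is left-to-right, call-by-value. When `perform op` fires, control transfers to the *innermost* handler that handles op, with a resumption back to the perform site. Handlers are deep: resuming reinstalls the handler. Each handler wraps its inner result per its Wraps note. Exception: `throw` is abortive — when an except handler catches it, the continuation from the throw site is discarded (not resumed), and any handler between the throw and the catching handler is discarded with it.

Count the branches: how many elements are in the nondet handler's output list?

Evaluation trace:
get @ H2 ⇒ 0
choose[0, 6, 3] @ H3
  branch[0] choose=0:
    H0 returns 54
    H1 returns 54
    H2 returns (54, 0)
    H3 returns [(54, 0)]
  branch[1] choose=6:
    H0 returns 90
    H1 returns 90
    H2 returns (90, 0)
    H3 returns [(90, 0)]
  branch[2] choose=3:
    H0 returns 72
    H1 returns 72
    H2 returns (72, 0)
    H3 returns [(72, 0)]
= [(54, 0), (90, 0), (72, 0)]

Answer: 3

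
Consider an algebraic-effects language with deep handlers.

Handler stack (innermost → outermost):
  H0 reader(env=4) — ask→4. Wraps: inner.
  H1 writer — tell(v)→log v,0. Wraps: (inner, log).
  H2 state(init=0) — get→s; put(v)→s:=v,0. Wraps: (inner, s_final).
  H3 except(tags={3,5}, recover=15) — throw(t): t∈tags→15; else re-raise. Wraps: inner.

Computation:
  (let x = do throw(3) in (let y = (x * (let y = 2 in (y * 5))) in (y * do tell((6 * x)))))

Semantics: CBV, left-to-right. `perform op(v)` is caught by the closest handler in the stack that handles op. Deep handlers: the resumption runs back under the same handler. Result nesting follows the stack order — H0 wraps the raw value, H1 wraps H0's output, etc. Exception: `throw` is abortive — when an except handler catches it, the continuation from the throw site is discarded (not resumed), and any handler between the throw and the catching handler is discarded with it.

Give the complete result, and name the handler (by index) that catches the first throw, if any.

Working:
throw(3) @ H3 caught ⇒ 15
= 15

Answer: 15 ; first throw caught by: H3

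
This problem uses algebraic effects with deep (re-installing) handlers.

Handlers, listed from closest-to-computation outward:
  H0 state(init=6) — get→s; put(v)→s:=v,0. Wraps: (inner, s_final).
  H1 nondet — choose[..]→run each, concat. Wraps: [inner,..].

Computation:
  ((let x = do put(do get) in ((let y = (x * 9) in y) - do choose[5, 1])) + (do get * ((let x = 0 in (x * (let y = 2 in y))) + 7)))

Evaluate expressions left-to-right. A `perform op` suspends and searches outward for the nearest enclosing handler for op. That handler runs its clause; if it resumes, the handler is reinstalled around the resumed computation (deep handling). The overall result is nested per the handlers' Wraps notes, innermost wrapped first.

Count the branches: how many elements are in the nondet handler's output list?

Answer: 2

Step-by-step:
get @ H0 ⇒ 6
put(6) @ H0 ⇒ s:=6
choose[5, 1] @ H1
  branch[0] choose=5:
    get @ H0 ⇒ 6
    H0 returns (37, 6)
    H1 returns [(37, 6)]
  branch[1] choose=1:
    get @ H0 ⇒ 6
    H0 returns (41, 6)
    H1 returns [(41, 6)]
= [(37, 6), (41, 6)]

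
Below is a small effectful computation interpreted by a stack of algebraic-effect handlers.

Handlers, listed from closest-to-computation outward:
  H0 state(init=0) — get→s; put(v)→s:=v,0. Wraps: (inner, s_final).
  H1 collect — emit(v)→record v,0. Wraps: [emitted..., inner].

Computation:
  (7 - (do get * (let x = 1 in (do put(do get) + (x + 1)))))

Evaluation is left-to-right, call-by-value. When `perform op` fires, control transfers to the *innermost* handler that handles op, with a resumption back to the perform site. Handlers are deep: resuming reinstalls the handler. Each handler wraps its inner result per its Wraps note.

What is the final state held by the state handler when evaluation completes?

Step-by-step:
get @ H0 ⇒ 0
get @ H0 ⇒ 0
put(0) @ H0 ⇒ s:=0
H0 returns (7, 0)
H1 returns [(7, 0)]
= [(7, 0)]

Answer: 0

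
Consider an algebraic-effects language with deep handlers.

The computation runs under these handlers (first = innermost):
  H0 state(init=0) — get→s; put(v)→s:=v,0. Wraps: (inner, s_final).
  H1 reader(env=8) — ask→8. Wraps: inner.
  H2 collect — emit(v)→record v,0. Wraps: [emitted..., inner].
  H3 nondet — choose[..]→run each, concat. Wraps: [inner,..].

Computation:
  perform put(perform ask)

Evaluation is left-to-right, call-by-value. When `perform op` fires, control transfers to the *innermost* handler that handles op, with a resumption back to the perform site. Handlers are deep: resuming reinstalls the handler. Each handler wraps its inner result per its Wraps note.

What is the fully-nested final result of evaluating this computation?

Answer: [[(0, 8)]]

Working:
ask @ H1 ⇒ 8
put(8) @ H0 ⇒ s:=8
H0 returns (0, 8)
H1 returns (0, 8)
H2 returns [(0, 8)]
H3 returns [[(0, 8)]]
= [[(0, 8)]]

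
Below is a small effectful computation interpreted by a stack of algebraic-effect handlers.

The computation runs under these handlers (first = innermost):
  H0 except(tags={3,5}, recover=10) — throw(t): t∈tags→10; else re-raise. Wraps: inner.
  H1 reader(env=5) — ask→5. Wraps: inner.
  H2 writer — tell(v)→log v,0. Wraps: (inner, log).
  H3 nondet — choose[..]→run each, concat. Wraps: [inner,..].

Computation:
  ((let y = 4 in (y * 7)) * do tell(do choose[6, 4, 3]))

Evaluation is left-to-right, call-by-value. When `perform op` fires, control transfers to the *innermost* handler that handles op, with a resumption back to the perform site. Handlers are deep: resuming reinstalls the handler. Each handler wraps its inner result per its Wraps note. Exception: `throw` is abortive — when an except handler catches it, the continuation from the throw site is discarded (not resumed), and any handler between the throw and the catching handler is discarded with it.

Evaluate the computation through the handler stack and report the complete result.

Answer: [(0, (6)), (0, (4)), (0, (3))]

Working:
choose[6, 4, 3] @ H3
  branch[0] choose=6:
    tell(6) @ H2 ⇒ log+=6
    H0 returns 0
    H1 returns 0
    H2 returns (0, (6))
    H3 returns [(0, (6))]
  branch[1] choose=4:
    tell(4) @ H2 ⇒ log+=4
    H0 returns 0
    H1 returns 0
    H2 returns (0, (4))
    H3 returns [(0, (4))]
  branch[2] choose=3:
    tell(3) @ H2 ⇒ log+=3
    H0 returns 0
    H1 returns 0
    H2 returns (0, (3))
    H3 returns [(0, (3))]
= [(0, (6)), (0, (4)), (0, (3))]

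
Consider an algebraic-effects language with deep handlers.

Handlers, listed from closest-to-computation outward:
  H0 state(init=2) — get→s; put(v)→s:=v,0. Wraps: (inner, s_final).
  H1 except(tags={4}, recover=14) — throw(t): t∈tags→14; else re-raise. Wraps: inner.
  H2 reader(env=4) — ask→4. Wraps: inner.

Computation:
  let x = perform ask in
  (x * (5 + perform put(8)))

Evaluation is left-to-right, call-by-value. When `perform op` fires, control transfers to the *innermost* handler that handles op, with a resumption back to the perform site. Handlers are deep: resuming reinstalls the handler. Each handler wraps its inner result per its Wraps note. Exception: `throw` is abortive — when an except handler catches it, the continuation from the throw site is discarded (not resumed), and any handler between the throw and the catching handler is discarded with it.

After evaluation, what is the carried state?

Answer: 8

Working:
ask @ H2 ⇒ 4
put(8) @ H0 ⇒ s:=8
H0 returns (20, 8)
H1 returns (20, 8)
H2 returns (20, 8)
= (20, 8)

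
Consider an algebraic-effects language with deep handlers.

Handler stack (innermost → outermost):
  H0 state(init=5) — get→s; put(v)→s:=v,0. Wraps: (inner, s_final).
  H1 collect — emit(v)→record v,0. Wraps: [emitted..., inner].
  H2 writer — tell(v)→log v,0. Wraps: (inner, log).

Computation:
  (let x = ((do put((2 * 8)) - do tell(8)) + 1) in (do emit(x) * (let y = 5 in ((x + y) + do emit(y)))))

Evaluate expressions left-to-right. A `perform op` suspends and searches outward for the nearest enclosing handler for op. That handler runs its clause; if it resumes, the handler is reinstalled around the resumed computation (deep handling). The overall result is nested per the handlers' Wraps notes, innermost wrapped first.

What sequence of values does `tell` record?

Answer: (8)

Evaluation trace:
put(16) @ H0 ⇒ s:=16
tell(8) @ H2 ⇒ log+=8
emit(1) @ H1 ⇒ out+=1
emit(5) @ H1 ⇒ out+=5
H0 returns (0, 16)
H1 returns [1, 5, (0, 16)]
H2 returns ([1, 5, (0, 16)], (8))
= ([1, 5, (0, 16)], (8))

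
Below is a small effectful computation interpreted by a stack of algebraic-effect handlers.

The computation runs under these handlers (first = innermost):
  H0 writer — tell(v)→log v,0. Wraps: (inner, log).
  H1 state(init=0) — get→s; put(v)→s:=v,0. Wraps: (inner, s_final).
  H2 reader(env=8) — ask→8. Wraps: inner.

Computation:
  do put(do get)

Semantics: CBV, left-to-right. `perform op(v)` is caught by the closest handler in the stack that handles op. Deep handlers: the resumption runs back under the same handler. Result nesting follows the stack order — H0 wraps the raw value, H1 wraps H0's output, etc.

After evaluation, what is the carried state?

Working:
get @ H1 ⇒ 0
put(0) @ H1 ⇒ s:=0
H0 returns (0, ())
H1 returns ((0, ()), 0)
H2 returns ((0, ()), 0)
= ((0, ()), 0)

Answer: 0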